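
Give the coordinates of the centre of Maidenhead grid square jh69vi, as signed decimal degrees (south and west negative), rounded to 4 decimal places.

-10.6458, 13.7917

Field J=9, H=7: +9·20° lon, +7·10° lat → SW at lon 0°, lat -20°.
Square 6, 9: +6·2° lon, +9·1° lat → SW at lon 12°, lat -11°.
Subsquare v=21, i=8: +21·0.0833333° lon, +8·0.0416667° lat → SW at lon 13.75°, lat -10.6667°.
Cell spans 0.0833333° lon × 0.0416667° lat. Centre is SW corner plus half of each.
latitude -10.6458, longitude 13.7917.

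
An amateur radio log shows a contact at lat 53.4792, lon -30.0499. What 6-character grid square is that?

HO43xl

Add 180° to longitude and 90° to latitude: 149.9501, 143.4792.
Field: lon ⌊149.9501/20⌋ = 7 → H; lat ⌊143.4792/10⌋ = 14 → O.
Square: lon ⌊9.9501/2⌋ = 4; lat ⌊3.4792/1⌋ = 3.
Subsquare: lon ⌊1.9501/0.0833333⌋ = 23 → x; lat ⌊0.4792/0.0416667⌋ = 11 → l.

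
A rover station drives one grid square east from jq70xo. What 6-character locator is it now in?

Longitude subsquare x = 23; +1 → 24, wraps to 0 = a, carry into square.
Longitude square 7; +1 → 8.
The latitude characters are unchanged.

JQ80ao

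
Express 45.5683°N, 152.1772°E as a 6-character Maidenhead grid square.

QN65cn

Shift to the Maidenhead origin (180°W, 90°S): lon 332.1772, lat 135.5683.
Field (20°×10°, letters A–R): 332.1772/20 → 16 → Q, 135.5683/10 → 13 → N; chars QN.
Square (2°×1°, digits 0–9): 12.1772/2 → 6, 5.5683/1 → 5; chars 65.
Subsquare (5′×2.5′, letters a–x): 0.1772/0.0833333 → 2 → c, 0.5683/0.0416667 → 13 → n; chars cn.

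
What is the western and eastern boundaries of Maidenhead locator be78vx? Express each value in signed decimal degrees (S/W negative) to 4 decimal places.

Field B=1, E=4: +1·20° lon, +4·10° lat → SW at lon -160°, lat -50°.
Square 7, 8: +7·2° lon, +8·1° lat → SW at lon -146°, lat -42°.
Subsquare v=21, x=23: +21·0.0833333° lon, +23·0.0416667° lat → SW at lon -144.25°, lat -41.0417°.
Cell spans 0.0833333° lon × 0.0416667° lat.
west -144.2500, east -144.1667.

-144.2500, -144.1667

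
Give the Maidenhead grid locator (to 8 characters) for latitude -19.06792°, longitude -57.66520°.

Add 180° to longitude and 90° to latitude: 122.33480, 70.93208.
Field: 122.33480/20 → 6 → G, 70.93208/10 → 7 → H; chars GH.
Square: 2.33480/2 → 1, 0.93208/1 → 0; chars 10.
Subsquare: 0.33480/0.0833333 → 4 → e, 0.93208/0.0416667 → 22 → w; chars ew.
Extended square: 0.00147/0.00833333 → 0, 0.01541/0.00416667 → 3; chars 03.

GH10ew03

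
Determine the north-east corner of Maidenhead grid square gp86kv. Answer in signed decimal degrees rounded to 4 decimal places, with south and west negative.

66.9167, -43.0833

Field G=6, P=15: +6·20° lon, +15·10° lat → SW at lon -60°, lat 60°.
Square 8, 6: +8·2° lon, +6·1° lat → SW at lon -44°, lat 66°.
Subsquare k=10, v=21: +10·0.0833333° lon, +21·0.0416667° lat → SW at lon -43.1667°, lat 66.875°.
Cell spans 0.0833333° lon × 0.0416667° lat. NE corner is SW corner plus one full cell.
latitude 66.9167, longitude -43.0833.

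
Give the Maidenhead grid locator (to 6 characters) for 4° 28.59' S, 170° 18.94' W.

AI45um

Add 180° to longitude and 90° to latitude: 9.6843, 85.5235.
Field: 9.6843/20 → 0 → A, 85.5235/10 → 8 → I; chars AI.
Square: 9.6843/2 → 4, 5.5235/1 → 5; chars 45.
Subsquare: 1.6843/0.0833333 → 20 → u, 0.5235/0.0416667 → 12 → m; chars um.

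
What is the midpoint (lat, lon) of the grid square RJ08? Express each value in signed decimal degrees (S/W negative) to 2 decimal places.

8.50, 161.00

Field R=17, J=9: +17·20° lon, +9·10° lat → SW at lon 160°, lat 0°.
Square 0, 8: +0·2° lon, +8·1° lat → SW at lon 160°, lat 8°.
Cell spans 2° lon × 1° lat. Centre is SW corner plus half of each.
latitude 8.50, longitude 161.00.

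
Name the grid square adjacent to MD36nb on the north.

MD36nc

Latitude subsquare b = 1; +1 → 2 = c.
The longitude characters are unchanged.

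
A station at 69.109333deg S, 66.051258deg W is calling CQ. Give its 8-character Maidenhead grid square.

Add 180° to longitude and 90° to latitude: 113.94874, 20.89067.
Field: 113.94874/20 → 5 → F, 20.89067/10 → 2 → C; chars FC.
Square: 13.94874/2 → 6, 0.89067/1 → 0; chars 60.
Subsquare: 1.94874/0.0833333 → 23 → x, 0.89067/0.0416667 → 21 → v; chars xv.
Extended square: 0.03208/0.00833333 → 3, 0.01567/0.00416667 → 3; chars 33.

FC60xv33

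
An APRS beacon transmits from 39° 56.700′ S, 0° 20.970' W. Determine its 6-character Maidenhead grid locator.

Add 180° to longitude and 90° to latitude: 179.6505, 50.0550.
Field: lon ⌊179.6505/20⌋ = 8 → I; lat ⌊50.0550/10⌋ = 5 → F.
Square: lon ⌊19.6505/2⌋ = 9; lat ⌊0.0550/1⌋ = 0.
Subsquare: lon ⌊1.6505/0.0833333⌋ = 19 → t; lat ⌊0.0550/0.0416667⌋ = 1 → b.

IF90tb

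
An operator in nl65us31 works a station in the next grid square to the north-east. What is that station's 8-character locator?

Longitude extended square 3; +1 → 4.
Latitude extended square 1; +1 → 2.

NL65us42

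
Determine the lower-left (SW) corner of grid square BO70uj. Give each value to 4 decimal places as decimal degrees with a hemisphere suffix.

50.3750° N, 144.3333° W

Field B=1, O=14: +1·20° lon, +14·10° lat → SW at lon -160°, lat 50°.
Square 7, 0: +7·2° lon, +0·1° lat → SW at lon -146°, lat 50°.
Subsquare u=20, j=9: +20·0.0833333° lon, +9·0.0416667° lat → SW at lon -144.333°, lat 50.375°.
latitude 50.3750° N, longitude 144.3333° W.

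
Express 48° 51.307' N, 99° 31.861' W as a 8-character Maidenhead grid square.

EN08fu65

Shift to the Maidenhead origin (180°W, 90°S): lon 80.46898, lat 138.85512.
Field: lon ⌊80.46898/20⌋ = 4 → E; lat ⌊138.85512/10⌋ = 13 → N.
Square: lon ⌊0.46898/2⌋ = 0; lat ⌊8.85512/1⌋ = 8.
Subsquare: lon ⌊0.46898/0.0833333⌋ = 5 → f; lat ⌊0.85512/0.0416667⌋ = 20 → u.
Extended square: lon ⌊0.05232/0.00833333⌋ = 6; lat ⌊0.02178/0.00416667⌋ = 5.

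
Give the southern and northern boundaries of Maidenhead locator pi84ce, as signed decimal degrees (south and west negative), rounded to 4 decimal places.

-5.8333, -5.7917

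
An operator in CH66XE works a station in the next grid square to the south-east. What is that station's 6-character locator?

CH76ad

Longitude subsquare x = 23; +1 → 24, wraps to 0 = a, carry into square.
Longitude square 6; +1 → 7.
Latitude subsquare e = 4; −1 → 3 = d.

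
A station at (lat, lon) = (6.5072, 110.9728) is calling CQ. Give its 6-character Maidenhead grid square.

OJ56lm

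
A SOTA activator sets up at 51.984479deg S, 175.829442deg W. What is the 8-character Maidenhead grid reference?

Add 180° to longitude and 90° to latitude: 4.17056, 38.01552.
Field: 4.17056/20 → 0 → A, 38.01552/10 → 3 → D; chars AD.
Square: 4.17056/2 → 2, 8.01552/1 → 8; chars 28.
Subsquare: 0.17056/0.0833333 → 2 → c, 0.01552/0.0416667 → 0 → a; chars ca.
Extended square: 0.00389/0.00833333 → 0, 0.01552/0.00416667 → 3; chars 03.

AD28ca03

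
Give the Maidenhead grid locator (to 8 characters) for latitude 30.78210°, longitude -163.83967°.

Offset from 180°W / 90°S: lon 16.16033°, lat 120.78210°.
Field (20°×10°, letters A–R): 16.16033/20 → 0 → A, 120.78210/10 → 12 → M; chars AM.
Square (2°×1°, digits 0–9): 16.16033/2 → 8, 0.78210/1 → 0; chars 80.
Subsquare (5′×2.5′, letters a–x): 0.16033/0.0833333 → 1 → b, 0.78210/0.0416667 → 18 → s; chars bs.
Extended square (30″×15″, digits 0–9): 0.07700/0.00833333 → 9, 0.03210/0.00416667 → 7; chars 97.

AM80bs97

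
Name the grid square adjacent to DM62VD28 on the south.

DM62vd27

Latitude extended square 8; −1 → 7.
The longitude characters are unchanged.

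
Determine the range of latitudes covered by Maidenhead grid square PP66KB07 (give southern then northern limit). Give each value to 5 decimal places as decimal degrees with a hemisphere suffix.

Field P=15, P=15: +15·20° lon, +15·10° lat → SW at lon 120°, lat 60°.
Square 6, 6: +6·2° lon, +6·1° lat → SW at lon 132°, lat 66°.
Subsquare k=10, b=1: +10·0.0833333° lon, +1·0.0416667° lat → SW at lon 132.833°, lat 66.0417°.
Extended square 0, 7: +0·0.00833333° lon, +7·0.00416667° lat → SW at lon 132.833°, lat 66.0708°.
Cell spans 0.00833333° lon × 0.00416667° lat.
south 66.07083° N, north 66.07500° N.

66.07083° N, 66.07500° N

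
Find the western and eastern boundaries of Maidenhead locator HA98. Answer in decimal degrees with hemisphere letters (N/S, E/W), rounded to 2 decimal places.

Field H=7, A=0: +7·20° lon, +0·10° lat → SW at lon -40°, lat -90°.
Square 9, 8: +9·2° lon, +8·1° lat → SW at lon -22°, lat -82°.
Cell spans 2° lon × 1° lat.
west 22.00° W, east 20.00° W.

22.00° W, 20.00° W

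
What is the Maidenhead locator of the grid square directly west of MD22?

Longitude square 2; −1 → 1.
The latitude characters are unchanged.

MD12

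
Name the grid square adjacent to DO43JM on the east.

DO43km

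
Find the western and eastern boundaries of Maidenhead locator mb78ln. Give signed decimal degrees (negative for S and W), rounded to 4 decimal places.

74.9167, 75.0000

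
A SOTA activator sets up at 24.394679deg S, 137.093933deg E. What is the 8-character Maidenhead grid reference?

Shift to the Maidenhead origin (180°W, 90°S): lon 317.09393, lat 65.60532.
Field: 317.09393/20 → 15 → P, 65.60532/10 → 6 → G; chars PG.
Square: 17.09393/2 → 8, 5.60532/1 → 5; chars 85.
Subsquare: 1.09393/0.0833333 → 13 → n, 0.60532/0.0416667 → 14 → o; chars no.
Extended square: 0.01060/0.00833333 → 1, 0.02199/0.00416667 → 5; chars 15.

PG85no15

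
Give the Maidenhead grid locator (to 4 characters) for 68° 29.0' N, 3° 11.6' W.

IP88

Add 180° to longitude and 90° to latitude: 176.81, 158.48.
Field (20°×10°, letters A–R): 176.81/20 → 8 → I, 158.48/10 → 15 → P; chars IP.
Square (2°×1°, digits 0–9): 16.81/2 → 8, 8.48/1 → 8; chars 88.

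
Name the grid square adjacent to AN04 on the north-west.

RN95

Longitude square 0; −1 → -1, wraps to 9, carry into field.
Longitude field A = 0; −1 → -1, wraps to 17 = R, wrapping around the antimeridian.
Latitude square 4; +1 → 5.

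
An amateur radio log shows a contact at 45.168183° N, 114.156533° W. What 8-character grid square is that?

DN25we10

Shift to the Maidenhead origin (180°W, 90°S): lon 65.84347, lat 135.16818.
Field: lon ⌊65.84347/20⌋ = 3 → D; lat ⌊135.16818/10⌋ = 13 → N.
Square: lon ⌊5.84347/2⌋ = 2; lat ⌊5.16818/1⌋ = 5.
Subsquare: lon ⌊1.84347/0.0833333⌋ = 22 → w; lat ⌊0.16818/0.0416667⌋ = 4 → e.
Extended square: lon ⌊0.01013/0.00833333⌋ = 1; lat ⌊0.00152/0.00416667⌋ = 0.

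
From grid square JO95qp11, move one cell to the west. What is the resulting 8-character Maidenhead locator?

JO95qp01

Longitude extended square 1; −1 → 0.
The latitude characters are unchanged.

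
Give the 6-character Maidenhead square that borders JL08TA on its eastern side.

JL08ua

Longitude subsquare t = 19; +1 → 20 = u.
The latitude characters are unchanged.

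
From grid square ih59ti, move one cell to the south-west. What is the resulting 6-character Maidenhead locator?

Longitude subsquare t = 19; −1 → 18 = s.
Latitude subsquare i = 8; −1 → 7 = h.

IH59sh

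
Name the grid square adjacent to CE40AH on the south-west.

CE30xg

Longitude subsquare a = 0; −1 → -1, wraps to 23 = x, carry into square.
Longitude square 4; −1 → 3.
Latitude subsquare h = 7; −1 → 6 = g.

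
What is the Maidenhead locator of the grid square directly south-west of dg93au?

Longitude subsquare a = 0; −1 → -1, wraps to 23 = x, carry into square.
Longitude square 9; −1 → 8.
Latitude subsquare u = 20; −1 → 19 = t.

DG83xt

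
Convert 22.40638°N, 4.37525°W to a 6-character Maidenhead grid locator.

IL72tj

Add 180° to longitude and 90° to latitude: 175.6248, 112.4064.
Field: lon ⌊175.6248/20⌋ = 8 → I; lat ⌊112.4064/10⌋ = 11 → L.
Square: lon ⌊15.6248/2⌋ = 7; lat ⌊2.4064/1⌋ = 2.
Subsquare: lon ⌊1.6248/0.0833333⌋ = 19 → t; lat ⌊0.4064/0.0416667⌋ = 9 → j.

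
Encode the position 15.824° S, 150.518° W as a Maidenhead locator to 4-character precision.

Offset from 180°W / 90°S: lon 29.48°, lat 74.18°.
Field: lon ⌊29.48/20⌋ = 1 → B; lat ⌊74.18/10⌋ = 7 → H.
Square: lon ⌊9.48/2⌋ = 4; lat ⌊4.18/1⌋ = 4.

BH44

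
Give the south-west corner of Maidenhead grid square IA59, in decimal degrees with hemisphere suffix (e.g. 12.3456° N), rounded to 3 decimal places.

81.000° S, 10.000° W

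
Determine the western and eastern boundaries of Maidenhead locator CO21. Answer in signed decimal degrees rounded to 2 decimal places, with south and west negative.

Field C=2, O=14: +2·20° lon, +14·10° lat → SW at lon -140°, lat 50°.
Square 2, 1: +2·2° lon, +1·1° lat → SW at lon -136°, lat 51°.
Cell spans 2° lon × 1° lat.
west -136.00, east -134.00.

-136.00, -134.00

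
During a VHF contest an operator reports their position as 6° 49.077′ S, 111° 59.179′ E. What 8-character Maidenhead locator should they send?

OI53xe83

Shift to the Maidenhead origin (180°W, 90°S): lon 291.98632, lat 83.18205.
Field: lon ⌊291.98632/20⌋ = 14 → O; lat ⌊83.18205/10⌋ = 8 → I.
Square: lon ⌊11.98632/2⌋ = 5; lat ⌊3.18205/1⌋ = 3.
Subsquare: lon ⌊1.98632/0.0833333⌋ = 23 → x; lat ⌊0.18205/0.0416667⌋ = 4 → e.
Extended square: lon ⌊0.06965/0.00833333⌋ = 8; lat ⌊0.01538/0.00416667⌋ = 3.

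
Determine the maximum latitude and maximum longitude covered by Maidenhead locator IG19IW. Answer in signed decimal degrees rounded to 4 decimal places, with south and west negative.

Field I=8, G=6: +8·20° lon, +6·10° lat → SW at lon -20°, lat -30°.
Square 1, 9: +1·2° lon, +9·1° lat → SW at lon -18°, lat -21°.
Subsquare i=8, w=22: +8·0.0833333° lon, +22·0.0416667° lat → SW at lon -17.3333°, lat -20.0833°.
Cell spans 0.0833333° lon × 0.0416667° lat. NE corner is SW corner plus one full cell.
latitude -20.0417, longitude -17.2500.

-20.0417, -17.2500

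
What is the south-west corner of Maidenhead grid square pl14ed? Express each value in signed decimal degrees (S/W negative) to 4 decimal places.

24.1250, 122.3333

Field P=15, L=11: +15·20° lon, +11·10° lat → SW at lon 120°, lat 20°.
Square 1, 4: +1·2° lon, +4·1° lat → SW at lon 122°, lat 24°.
Subsquare e=4, d=3: +4·0.0833333° lon, +3·0.0416667° lat → SW at lon 122.333°, lat 24.125°.
latitude 24.1250, longitude 122.3333.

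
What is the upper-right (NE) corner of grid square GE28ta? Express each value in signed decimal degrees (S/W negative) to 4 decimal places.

-41.9583, -54.3333

Field G=6, E=4: +6·20° lon, +4·10° lat → SW at lon -60°, lat -50°.
Square 2, 8: +2·2° lon, +8·1° lat → SW at lon -56°, lat -42°.
Subsquare t=19, a=0: +19·0.0833333° lon, +0·0.0416667° lat → SW at lon -54.4167°, lat -42°.
Cell spans 0.0833333° lon × 0.0416667° lat. NE corner is SW corner plus one full cell.
latitude -41.9583, longitude -54.3333.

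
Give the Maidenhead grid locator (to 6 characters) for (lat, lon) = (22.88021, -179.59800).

AL02ev

Add 180° to longitude and 90° to latitude: 0.4020, 112.8802.
Field: lon ⌊0.4020/20⌋ = 0 → A; lat ⌊112.8802/10⌋ = 11 → L.
Square: lon ⌊0.4020/2⌋ = 0; lat ⌊2.8802/1⌋ = 2.
Subsquare: lon ⌊0.4020/0.0833333⌋ = 4 → e; lat ⌊0.8802/0.0416667⌋ = 21 → v.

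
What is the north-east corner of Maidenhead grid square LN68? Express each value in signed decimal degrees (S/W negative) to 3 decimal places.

49.000, 54.000

Field L=11, N=13: +11·20° lon, +13·10° lat → SW at lon 40°, lat 40°.
Square 6, 8: +6·2° lon, +8·1° lat → SW at lon 52°, lat 48°.
Cell spans 2° lon × 1° lat. NE corner is SW corner plus one full cell.
latitude 49.000, longitude 54.000.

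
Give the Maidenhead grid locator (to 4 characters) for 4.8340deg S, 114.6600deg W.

Shift to the Maidenhead origin (180°W, 90°S): lon 65.34, lat 85.17.
Field: lon ⌊65.34/20⌋ = 3 → D; lat ⌊85.17/10⌋ = 8 → I.
Square: lon ⌊5.34/2⌋ = 2; lat ⌊5.17/1⌋ = 5.

DI25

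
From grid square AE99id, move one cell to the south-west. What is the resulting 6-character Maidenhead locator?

AE99hc

Longitude subsquare i = 8; −1 → 7 = h.
Latitude subsquare d = 3; −1 → 2 = c.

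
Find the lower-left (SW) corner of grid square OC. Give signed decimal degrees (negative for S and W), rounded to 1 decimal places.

-70.0, 100.0

Field O=14, C=2: +14·20° lon, +2·10° lat → SW at lon 100°, lat -70°.
latitude -70.0, longitude 100.0.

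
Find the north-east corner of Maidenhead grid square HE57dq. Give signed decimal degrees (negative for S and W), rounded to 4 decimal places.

Field H=7, E=4: +7·20° lon, +4·10° lat → SW at lon -40°, lat -50°.
Square 5, 7: +5·2° lon, +7·1° lat → SW at lon -30°, lat -43°.
Subsquare d=3, q=16: +3·0.0833333° lon, +16·0.0416667° lat → SW at lon -29.75°, lat -42.3333°.
Cell spans 0.0833333° lon × 0.0416667° lat. NE corner is SW corner plus one full cell.
latitude -42.2917, longitude -29.6667.

-42.2917, -29.6667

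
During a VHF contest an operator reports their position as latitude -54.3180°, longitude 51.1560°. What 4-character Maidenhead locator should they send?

Shift to the Maidenhead origin (180°W, 90°S): lon 231.16, lat 35.68.
Field (20°×10°, letters A–R): lon ⌊231.16/20⌋ = 11 → L; lat ⌊35.68/10⌋ = 3 → D.
Square (2°×1°, digits 0–9): lon ⌊11.16/2⌋ = 5; lat ⌊5.68/1⌋ = 5.

LD55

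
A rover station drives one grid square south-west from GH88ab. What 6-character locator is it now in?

Longitude subsquare a = 0; −1 → -1, wraps to 23 = x, carry into square.
Longitude square 8; −1 → 7.
Latitude subsquare b = 1; −1 → 0 = a.

GH78xa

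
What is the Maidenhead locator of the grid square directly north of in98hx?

IN99ha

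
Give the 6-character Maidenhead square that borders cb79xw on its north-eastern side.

Longitude subsquare x = 23; +1 → 24, wraps to 0 = a, carry into square.
Longitude square 7; +1 → 8.
Latitude subsquare w = 22; +1 → 23 = x.

CB89ax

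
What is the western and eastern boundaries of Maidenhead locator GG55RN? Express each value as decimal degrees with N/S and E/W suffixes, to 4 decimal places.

Field G=6, G=6: +6·20° lon, +6·10° lat → SW at lon -60°, lat -30°.
Square 5, 5: +5·2° lon, +5·1° lat → SW at lon -50°, lat -25°.
Subsquare r=17, n=13: +17·0.0833333° lon, +13·0.0416667° lat → SW at lon -48.5833°, lat -24.4583°.
Cell spans 0.0833333° lon × 0.0416667° lat.
west 48.5833° W, east 48.5000° W.

48.5833° W, 48.5000° W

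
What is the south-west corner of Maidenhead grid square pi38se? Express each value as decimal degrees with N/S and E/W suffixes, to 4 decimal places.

1.8333° S, 127.5000° E

Field P=15, I=8: +15·20° lon, +8·10° lat → SW at lon 120°, lat -10°.
Square 3, 8: +3·2° lon, +8·1° lat → SW at lon 126°, lat -2°.
Subsquare s=18, e=4: +18·0.0833333° lon, +4·0.0416667° lat → SW at lon 127.5°, lat -1.83333°.
latitude 1.8333° S, longitude 127.5000° E.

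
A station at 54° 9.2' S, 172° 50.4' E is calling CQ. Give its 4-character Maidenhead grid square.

RD65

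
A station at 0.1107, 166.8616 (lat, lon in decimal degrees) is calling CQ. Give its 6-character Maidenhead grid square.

Offset from 180°W / 90°S: lon 346.8616°, lat 90.1107°.
Field: 346.8616/20 → 17 → R, 90.1107/10 → 9 → J; chars RJ.
Square: 6.8616/2 → 3, 0.1107/1 → 0; chars 30.
Subsquare: 0.8616/0.0833333 → 10 → k, 0.1107/0.0416667 → 2 → c; chars kc.

RJ30kc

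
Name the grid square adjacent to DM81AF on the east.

DM81bf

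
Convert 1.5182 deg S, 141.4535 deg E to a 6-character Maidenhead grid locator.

QI08rl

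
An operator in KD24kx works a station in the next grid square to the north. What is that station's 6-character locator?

KD25ka

Latitude subsquare x = 23; +1 → 24, wraps to 0 = a, carry into square.
Latitude square 4; +1 → 5.
The longitude characters are unchanged.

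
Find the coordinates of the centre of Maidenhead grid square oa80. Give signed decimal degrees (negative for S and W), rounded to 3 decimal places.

Field O=14, A=0: +14·20° lon, +0·10° lat → SW at lon 100°, lat -90°.
Square 8, 0: +8·2° lon, +0·1° lat → SW at lon 116°, lat -90°.
Cell spans 2° lon × 1° lat. Centre is SW corner plus half of each.
latitude -89.500, longitude 117.000.

-89.500, 117.000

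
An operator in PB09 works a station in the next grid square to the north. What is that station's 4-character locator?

PC00

Latitude square 9; +1 → 10, wraps to 0, carry into field.
Latitude field B = 1; +1 → 2 = C.
The longitude characters are unchanged.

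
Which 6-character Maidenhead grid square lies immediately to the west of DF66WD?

DF66vd

Longitude subsquare w = 22; −1 → 21 = v.
The latitude characters are unchanged.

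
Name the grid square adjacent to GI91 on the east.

HI01

Longitude square 9; +1 → 10, wraps to 0, carry into field.
Longitude field G = 6; +1 → 7 = H.
The latitude characters are unchanged.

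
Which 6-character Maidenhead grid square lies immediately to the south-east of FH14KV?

Longitude subsquare k = 10; +1 → 11 = l.
Latitude subsquare v = 21; −1 → 20 = u.

FH14lu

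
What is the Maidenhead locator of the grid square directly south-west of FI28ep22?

FI28ep11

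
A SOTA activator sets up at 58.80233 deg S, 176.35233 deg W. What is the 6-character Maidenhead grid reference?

AD11te

Shift to the Maidenhead origin (180°W, 90°S): lon 3.6477, lat 31.1977.
Field: 3.6477/20 → 0 → A, 31.1977/10 → 3 → D; chars AD.
Square: 3.6477/2 → 1, 1.1977/1 → 1; chars 11.
Subsquare: 1.6477/0.0833333 → 19 → t, 0.1977/0.0416667 → 4 → e; chars te.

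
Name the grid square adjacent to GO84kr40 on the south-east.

Longitude extended square 4; +1 → 5.
Latitude extended square 0; −1 → -1, wraps to 9, carry into subsquare.
Latitude subsquare r = 17; −1 → 16 = q.

GO84kq59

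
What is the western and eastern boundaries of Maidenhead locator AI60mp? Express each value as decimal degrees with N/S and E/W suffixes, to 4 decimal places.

167.0000° W, 166.9167° W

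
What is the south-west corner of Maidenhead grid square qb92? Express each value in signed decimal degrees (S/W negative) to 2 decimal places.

-78.00, 158.00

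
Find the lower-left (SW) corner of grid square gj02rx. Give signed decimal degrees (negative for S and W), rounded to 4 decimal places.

2.9583, -58.5833

Field G=6, J=9: +6·20° lon, +9·10° lat → SW at lon -60°, lat 0°.
Square 0, 2: +0·2° lon, +2·1° lat → SW at lon -60°, lat 2°.
Subsquare r=17, x=23: +17·0.0833333° lon, +23·0.0416667° lat → SW at lon -58.5833°, lat 2.95833°.
latitude 2.9583, longitude -58.5833.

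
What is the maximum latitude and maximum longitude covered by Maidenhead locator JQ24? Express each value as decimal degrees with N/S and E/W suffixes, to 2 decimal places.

75.00° N, 6.00° E

Field J=9, Q=16: +9·20° lon, +16·10° lat → SW at lon 0°, lat 70°.
Square 2, 4: +2·2° lon, +4·1° lat → SW at lon 4°, lat 74°.
Cell spans 2° lon × 1° lat. NE corner is SW corner plus one full cell.
latitude 75.00° N, longitude 6.00° E.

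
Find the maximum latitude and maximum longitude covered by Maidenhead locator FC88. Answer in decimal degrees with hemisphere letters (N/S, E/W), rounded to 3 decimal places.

Field F=5, C=2: +5·20° lon, +2·10° lat → SW at lon -80°, lat -70°.
Square 8, 8: +8·2° lon, +8·1° lat → SW at lon -64°, lat -62°.
Cell spans 2° lon × 1° lat. NE corner is SW corner plus one full cell.
latitude 61.000° S, longitude 62.000° W.

61.000° S, 62.000° W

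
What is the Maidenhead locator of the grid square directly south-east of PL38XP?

Longitude subsquare x = 23; +1 → 24, wraps to 0 = a, carry into square.
Longitude square 3; +1 → 4.
Latitude subsquare p = 15; −1 → 14 = o.

PL48ao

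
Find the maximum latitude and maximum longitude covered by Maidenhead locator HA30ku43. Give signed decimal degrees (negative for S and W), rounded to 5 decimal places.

Field H=7, A=0: +7·20° lon, +0·10° lat → SW at lon -40°, lat -90°.
Square 3, 0: +3·2° lon, +0·1° lat → SW at lon -34°, lat -90°.
Subsquare k=10, u=20: +10·0.0833333° lon, +20·0.0416667° lat → SW at lon -33.1667°, lat -89.1667°.
Extended square 4, 3: +4·0.00833333° lon, +3·0.00416667° lat → SW at lon -33.1333°, lat -89.1542°.
Cell spans 0.00833333° lon × 0.00416667° lat. NE corner is SW corner plus one full cell.
latitude -89.15000, longitude -33.12500.

-89.15000, -33.12500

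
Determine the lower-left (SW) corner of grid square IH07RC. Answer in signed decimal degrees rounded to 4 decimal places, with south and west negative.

-12.9167, -18.5833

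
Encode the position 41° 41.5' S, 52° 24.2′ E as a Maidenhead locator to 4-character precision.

LE68

Shift to the Maidenhead origin (180°W, 90°S): lon 232.40, lat 48.31.
Field: lon ⌊232.40/20⌋ = 11 → L; lat ⌊48.31/10⌋ = 4 → E.
Square: lon ⌊12.40/2⌋ = 6; lat ⌊8.31/1⌋ = 8.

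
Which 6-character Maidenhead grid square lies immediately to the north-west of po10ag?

Longitude subsquare a = 0; −1 → -1, wraps to 23 = x, carry into square.
Longitude square 1; −1 → 0.
Latitude subsquare g = 6; +1 → 7 = h.

PO00xh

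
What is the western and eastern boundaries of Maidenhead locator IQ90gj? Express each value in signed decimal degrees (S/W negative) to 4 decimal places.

-1.5000, -1.4167

Field I=8, Q=16: +8·20° lon, +16·10° lat → SW at lon -20°, lat 70°.
Square 9, 0: +9·2° lon, +0·1° lat → SW at lon -2°, lat 70°.
Subsquare g=6, j=9: +6·0.0833333° lon, +9·0.0416667° lat → SW at lon -1.5°, lat 70.375°.
Cell spans 0.0833333° lon × 0.0416667° lat.
west -1.5000, east -1.4167.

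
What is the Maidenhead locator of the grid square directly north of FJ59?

FK50

Latitude square 9; +1 → 10, wraps to 0, carry into field.
Latitude field J = 9; +1 → 10 = K.
The longitude characters are unchanged.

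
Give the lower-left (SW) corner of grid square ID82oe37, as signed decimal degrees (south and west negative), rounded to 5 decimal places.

Field I=8, D=3: +8·20° lon, +3·10° lat → SW at lon -20°, lat -60°.
Square 8, 2: +8·2° lon, +2·1° lat → SW at lon -4°, lat -58°.
Subsquare o=14, e=4: +14·0.0833333° lon, +4·0.0416667° lat → SW at lon -2.83333°, lat -57.8333°.
Extended square 3, 7: +3·0.00833333° lon, +7·0.00416667° lat → SW at lon -2.80833°, lat -57.8042°.
latitude -57.80417, longitude -2.80833.

-57.80417, -2.80833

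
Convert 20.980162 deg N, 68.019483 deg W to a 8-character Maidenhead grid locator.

FL50xx75

Shift to the Maidenhead origin (180°W, 90°S): lon 111.98052, lat 110.98016.
Field (20°×10°, letters A–R): 111.98052/20 → 5 → F, 110.98016/10 → 11 → L; chars FL.
Square (2°×1°, digits 0–9): 11.98052/2 → 5, 0.98016/1 → 0; chars 50.
Subsquare (5′×2.5′, letters a–x): 1.98052/0.0833333 → 23 → x, 0.98016/0.0416667 → 23 → x; chars xx.
Extended square (30″×15″, digits 0–9): 0.06385/0.00833333 → 7, 0.02183/0.00416667 → 5; chars 75.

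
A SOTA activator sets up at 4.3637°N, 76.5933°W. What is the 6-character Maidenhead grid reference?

FJ14qi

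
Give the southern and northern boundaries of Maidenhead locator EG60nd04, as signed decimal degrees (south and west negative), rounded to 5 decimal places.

Field E=4, G=6: +4·20° lon, +6·10° lat → SW at lon -100°, lat -30°.
Square 6, 0: +6·2° lon, +0·1° lat → SW at lon -88°, lat -30°.
Subsquare n=13, d=3: +13·0.0833333° lon, +3·0.0416667° lat → SW at lon -86.9167°, lat -29.875°.
Extended square 0, 4: +0·0.00833333° lon, +4·0.00416667° lat → SW at lon -86.9167°, lat -29.8583°.
Cell spans 0.00833333° lon × 0.00416667° lat.
south -29.85833, north -29.85417.

-29.85833, -29.85417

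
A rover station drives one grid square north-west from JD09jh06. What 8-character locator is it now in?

JD09ih97

Longitude extended square 0; −1 → -1, wraps to 9, carry into subsquare.
Longitude subsquare j = 9; −1 → 8 = i.
Latitude extended square 6; +1 → 7.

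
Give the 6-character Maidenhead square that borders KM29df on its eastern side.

Longitude subsquare d = 3; +1 → 4 = e.
The latitude characters are unchanged.

KM29ef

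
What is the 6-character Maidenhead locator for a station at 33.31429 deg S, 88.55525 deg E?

NF46gq

Offset from 180°W / 90°S: lon 268.5553°, lat 56.6857°.
Field: 268.5553/20 → 13 → N, 56.6857/10 → 5 → F; chars NF.
Square: 8.5553/2 → 4, 6.6857/1 → 6; chars 46.
Subsquare: 0.5553/0.0833333 → 6 → g, 0.6857/0.0416667 → 16 → q; chars gq.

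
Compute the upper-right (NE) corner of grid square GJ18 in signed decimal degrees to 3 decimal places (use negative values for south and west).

9.000, -56.000

Field G=6, J=9: +6·20° lon, +9·10° lat → SW at lon -60°, lat 0°.
Square 1, 8: +1·2° lon, +8·1° lat → SW at lon -58°, lat 8°.
Cell spans 2° lon × 1° lat. NE corner is SW corner plus one full cell.
latitude 9.000, longitude -56.000.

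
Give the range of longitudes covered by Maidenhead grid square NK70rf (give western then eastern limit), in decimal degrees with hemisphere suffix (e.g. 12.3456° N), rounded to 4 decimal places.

Field N=13, K=10: +13·20° lon, +10·10° lat → SW at lon 80°, lat 10°.
Square 7, 0: +7·2° lon, +0·1° lat → SW at lon 94°, lat 10°.
Subsquare r=17, f=5: +17·0.0833333° lon, +5·0.0416667° lat → SW at lon 95.4167°, lat 10.2083°.
Cell spans 0.0833333° lon × 0.0416667° lat.
west 95.4167° E, east 95.5000° E.

95.4167° E, 95.5000° E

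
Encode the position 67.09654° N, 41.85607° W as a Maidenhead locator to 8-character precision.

GP97bc73

Offset from 180°W / 90°S: lon 138.14393°, lat 157.09654°.
Field (20°×10°, letters A–R): lon ⌊138.14393/20⌋ = 6 → G; lat ⌊157.09654/10⌋ = 15 → P.
Square (2°×1°, digits 0–9): lon ⌊18.14393/2⌋ = 9; lat ⌊7.09654/1⌋ = 7.
Subsquare (5′×2.5′, letters a–x): lon ⌊0.14393/0.0833333⌋ = 1 → b; lat ⌊0.09654/0.0416667⌋ = 2 → c.
Extended square (30″×15″, digits 0–9): lon ⌊0.06060/0.00833333⌋ = 7; lat ⌊0.01321/0.00416667⌋ = 3.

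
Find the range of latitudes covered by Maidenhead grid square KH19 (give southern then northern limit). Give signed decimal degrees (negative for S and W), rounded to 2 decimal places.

Field K=10, H=7: +10·20° lon, +7·10° lat → SW at lon 20°, lat -20°.
Square 1, 9: +1·2° lon, +9·1° lat → SW at lon 22°, lat -11°.
Cell spans 2° lon × 1° lat.
south -11.00, north -10.00.

-11.00, -10.00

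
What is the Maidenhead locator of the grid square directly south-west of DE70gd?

DE70fc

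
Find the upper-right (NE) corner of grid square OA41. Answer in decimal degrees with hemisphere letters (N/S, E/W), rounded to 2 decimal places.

88.00° S, 110.00° E

Field O=14, A=0: +14·20° lon, +0·10° lat → SW at lon 100°, lat -90°.
Square 4, 1: +4·2° lon, +1·1° lat → SW at lon 108°, lat -89°.
Cell spans 2° lon × 1° lat. NE corner is SW corner plus one full cell.
latitude 88.00° S, longitude 110.00° E.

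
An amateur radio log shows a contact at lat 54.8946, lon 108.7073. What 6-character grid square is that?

Offset from 180°W / 90°S: lon 288.7073°, lat 144.8946°.
Field (20°×10°, letters A–R): 288.7073/20 → 14 → O, 144.8946/10 → 14 → O; chars OO.
Square (2°×1°, digits 0–9): 8.7073/2 → 4, 4.8946/1 → 4; chars 44.
Subsquare (5′×2.5′, letters a–x): 0.7073/0.0833333 → 8 → i, 0.8946/0.0416667 → 21 → v; chars iv.

OO44iv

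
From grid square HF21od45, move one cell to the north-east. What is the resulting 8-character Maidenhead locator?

HF21od56

Longitude extended square 4; +1 → 5.
Latitude extended square 5; +1 → 6.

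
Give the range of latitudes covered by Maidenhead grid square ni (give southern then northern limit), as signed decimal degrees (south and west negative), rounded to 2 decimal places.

-10.00, 0.00

Field N=13, I=8: +13·20° lon, +8·10° lat → SW at lon 80°, lat -10°.
Cell spans 20° lon × 10° lat.
south -10.00, north 0.00.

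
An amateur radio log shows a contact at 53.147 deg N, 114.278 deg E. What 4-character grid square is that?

Offset from 180°W / 90°S: lon 294.28°, lat 143.15°.
Field (20°×10°, letters A–R): lon ⌊294.28/20⌋ = 14 → O; lat ⌊143.15/10⌋ = 14 → O.
Square (2°×1°, digits 0–9): lon ⌊14.28/2⌋ = 7; lat ⌊3.15/1⌋ = 3.

OO73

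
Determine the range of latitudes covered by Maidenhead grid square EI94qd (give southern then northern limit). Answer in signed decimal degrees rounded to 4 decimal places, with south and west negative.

-5.8750, -5.8333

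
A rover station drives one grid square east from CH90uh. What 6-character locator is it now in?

CH90vh

Longitude subsquare u = 20; +1 → 21 = v.
The latitude characters are unchanged.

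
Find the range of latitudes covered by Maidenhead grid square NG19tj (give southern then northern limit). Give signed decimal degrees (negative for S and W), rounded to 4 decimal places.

-20.6250, -20.5833

Field N=13, G=6: +13·20° lon, +6·10° lat → SW at lon 80°, lat -30°.
Square 1, 9: +1·2° lon, +9·1° lat → SW at lon 82°, lat -21°.
Subsquare t=19, j=9: +19·0.0833333° lon, +9·0.0416667° lat → SW at lon 83.5833°, lat -20.625°.
Cell spans 0.0833333° lon × 0.0416667° lat.
south -20.6250, north -20.5833.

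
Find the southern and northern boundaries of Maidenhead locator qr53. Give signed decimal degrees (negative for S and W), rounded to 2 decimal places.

83.00, 84.00

Field Q=16, R=17: +16·20° lon, +17·10° lat → SW at lon 140°, lat 80°.
Square 5, 3: +5·2° lon, +3·1° lat → SW at lon 150°, lat 83°.
Cell spans 2° lon × 1° lat.
south 83.00, north 84.00.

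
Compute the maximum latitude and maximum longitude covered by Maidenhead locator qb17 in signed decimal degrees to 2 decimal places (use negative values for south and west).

Field Q=16, B=1: +16·20° lon, +1·10° lat → SW at lon 140°, lat -80°.
Square 1, 7: +1·2° lon, +7·1° lat → SW at lon 142°, lat -73°.
Cell spans 2° lon × 1° lat. NE corner is SW corner plus one full cell.
latitude -72.00, longitude 144.00.

-72.00, 144.00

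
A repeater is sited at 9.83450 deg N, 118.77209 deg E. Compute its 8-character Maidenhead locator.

OJ99ju20

Add 180° to longitude and 90° to latitude: 298.77209, 99.83450.
Field (20°×10°, letters A–R): 298.77209/20 → 14 → O, 99.83450/10 → 9 → J; chars OJ.
Square (2°×1°, digits 0–9): 18.77209/2 → 9, 9.83450/1 → 9; chars 99.
Subsquare (5′×2.5′, letters a–x): 0.77209/0.0833333 → 9 → j, 0.83450/0.0416667 → 20 → u; chars ju.
Extended square (30″×15″, digits 0–9): 0.02209/0.00833333 → 2, 0.00117/0.00416667 → 0; chars 20.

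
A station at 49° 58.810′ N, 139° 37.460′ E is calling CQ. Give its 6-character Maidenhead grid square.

PN99tx

Shift to the Maidenhead origin (180°W, 90°S): lon 319.6243, lat 139.9802.
Field: lon ⌊319.6243/20⌋ = 15 → P; lat ⌊139.9802/10⌋ = 13 → N.
Square: lon ⌊19.6243/2⌋ = 9; lat ⌊9.9802/1⌋ = 9.
Subsquare: lon ⌊1.6243/0.0833333⌋ = 19 → t; lat ⌊0.9802/0.0416667⌋ = 23 → x.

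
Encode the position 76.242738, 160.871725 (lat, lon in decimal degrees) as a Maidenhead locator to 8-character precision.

Shift to the Maidenhead origin (180°W, 90°S): lon 340.87172, lat 166.24274.
Field: 340.87172/20 → 17 → R, 166.24274/10 → 16 → Q; chars RQ.
Square: 0.87172/2 → 0, 6.24274/1 → 6; chars 06.
Subsquare: 0.87172/0.0833333 → 10 → k, 0.24274/0.0416667 → 5 → f; chars kf.
Extended square: 0.03839/0.00833333 → 4, 0.03440/0.00416667 → 8; chars 48.

RQ06kf48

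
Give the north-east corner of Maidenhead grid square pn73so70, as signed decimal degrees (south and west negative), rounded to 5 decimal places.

Field P=15, N=13: +15·20° lon, +13·10° lat → SW at lon 120°, lat 40°.
Square 7, 3: +7·2° lon, +3·1° lat → SW at lon 134°, lat 43°.
Subsquare s=18, o=14: +18·0.0833333° lon, +14·0.0416667° lat → SW at lon 135.5°, lat 43.5833°.
Extended square 7, 0: +7·0.00833333° lon, +0·0.00416667° lat → SW at lon 135.558°, lat 43.5833°.
Cell spans 0.00833333° lon × 0.00416667° lat. NE corner is SW corner plus one full cell.
latitude 43.58750, longitude 135.56667.

43.58750, 135.56667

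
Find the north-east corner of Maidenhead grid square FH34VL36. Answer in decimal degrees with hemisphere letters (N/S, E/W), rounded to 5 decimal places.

15.51250° S, 72.21667° W

Field F=5, H=7: +5·20° lon, +7·10° lat → SW at lon -80°, lat -20°.
Square 3, 4: +3·2° lon, +4·1° lat → SW at lon -74°, lat -16°.
Subsquare v=21, l=11: +21·0.0833333° lon, +11·0.0416667° lat → SW at lon -72.25°, lat -15.5417°.
Extended square 3, 6: +3·0.00833333° lon, +6·0.00416667° lat → SW at lon -72.225°, lat -15.5167°.
Cell spans 0.00833333° lon × 0.00416667° lat. NE corner is SW corner plus one full cell.
latitude 15.51250° S, longitude 72.21667° W.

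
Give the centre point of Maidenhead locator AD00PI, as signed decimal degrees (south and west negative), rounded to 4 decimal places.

Field A=0, D=3: +0·20° lon, +3·10° lat → SW at lon -180°, lat -60°.
Square 0, 0: +0·2° lon, +0·1° lat → SW at lon -180°, lat -60°.
Subsquare p=15, i=8: +15·0.0833333° lon, +8·0.0416667° lat → SW at lon -178.75°, lat -59.6667°.
Cell spans 0.0833333° lon × 0.0416667° lat. Centre is SW corner plus half of each.
latitude -59.6458, longitude -178.7083.

-59.6458, -178.7083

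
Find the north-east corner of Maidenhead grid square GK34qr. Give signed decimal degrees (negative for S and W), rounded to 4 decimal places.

14.7500, -52.5833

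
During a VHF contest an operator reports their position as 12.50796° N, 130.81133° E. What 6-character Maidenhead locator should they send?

PK52jm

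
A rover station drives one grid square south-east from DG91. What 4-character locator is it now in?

EG00

Longitude square 9; +1 → 10, wraps to 0, carry into field.
Longitude field D = 3; +1 → 4 = E.
Latitude square 1; −1 → 0.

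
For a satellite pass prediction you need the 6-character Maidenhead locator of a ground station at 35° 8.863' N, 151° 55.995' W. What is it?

BM45ad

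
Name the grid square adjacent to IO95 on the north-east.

Longitude square 9; +1 → 10, wraps to 0, carry into field.
Longitude field I = 8; +1 → 9 = J.
Latitude square 5; +1 → 6.

JO06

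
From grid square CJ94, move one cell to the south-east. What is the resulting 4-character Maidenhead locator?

DJ03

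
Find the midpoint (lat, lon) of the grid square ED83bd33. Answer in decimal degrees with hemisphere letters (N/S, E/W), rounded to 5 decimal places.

56.86042° S, 83.88750° W

Field E=4, D=3: +4·20° lon, +3·10° lat → SW at lon -100°, lat -60°.
Square 8, 3: +8·2° lon, +3·1° lat → SW at lon -84°, lat -57°.
Subsquare b=1, d=3: +1·0.0833333° lon, +3·0.0416667° lat → SW at lon -83.9167°, lat -56.875°.
Extended square 3, 3: +3·0.00833333° lon, +3·0.00416667° lat → SW at lon -83.8917°, lat -56.8625°.
Cell spans 0.00833333° lon × 0.00416667° lat. Centre is SW corner plus half of each.
latitude 56.86042° S, longitude 83.88750° W.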